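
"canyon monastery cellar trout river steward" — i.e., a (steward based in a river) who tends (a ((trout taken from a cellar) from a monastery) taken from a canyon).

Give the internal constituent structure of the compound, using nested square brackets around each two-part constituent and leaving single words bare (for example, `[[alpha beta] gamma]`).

[[canyon [monastery [cellar trout]]] [river steward]]

Overall it is a kind of steward (specifically "river steward"); the modifier is "canyon monastery cellar trout".
Within "canyon monastery cellar trout", the head is "trout" (specifically "monastery cellar trout") and the modifier is "canyon".
Within "monastery cellar trout", the head is "trout" (specifically "cellar trout") and the modifier is "monastery".
Within "cellar trout", the head is "trout" and the modifier is "cellar".
Within "river steward", the head is "steward" and the modifier is "river".
Putting it together: [[canyon [monastery [cellar trout]]] [river steward]].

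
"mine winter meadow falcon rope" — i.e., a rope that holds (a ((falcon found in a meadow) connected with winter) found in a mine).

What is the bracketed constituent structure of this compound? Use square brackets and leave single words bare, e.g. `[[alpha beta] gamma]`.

The outermost head in the paraphrase is "rope", modified by "mine winter meadow falcon".
"mine winter meadow falcon" → head "falcon" (specifically "winter meadow falcon"), modifier "mine".
"winter meadow falcon" → head "falcon" (specifically "meadow falcon"), modifier "winter".
"meadow falcon" → head "falcon", modifier "meadow".
Assembled: [[mine [winter [meadow falcon]]] rope].

[[mine [winter [meadow falcon]]] rope]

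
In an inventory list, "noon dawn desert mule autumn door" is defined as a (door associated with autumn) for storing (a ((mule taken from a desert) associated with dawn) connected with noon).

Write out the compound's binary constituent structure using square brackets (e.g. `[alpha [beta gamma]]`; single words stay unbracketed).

[[noon [dawn [desert mule]]] [autumn door]]

At the top level: head "door" (specifically "autumn door"); modifier "noon dawn desert mule".
"noon dawn desert mule" → head "mule" (specifically "dawn desert mule"), modifier "noon".
"dawn desert mule" → head "mule" (specifically "desert mule"), modifier "dawn".
"desert mule" → head "mule", modifier "desert".
"autumn door" → head "door", modifier "autumn".
So the structure is [[noon [dawn [desert mule]]] [autumn door]].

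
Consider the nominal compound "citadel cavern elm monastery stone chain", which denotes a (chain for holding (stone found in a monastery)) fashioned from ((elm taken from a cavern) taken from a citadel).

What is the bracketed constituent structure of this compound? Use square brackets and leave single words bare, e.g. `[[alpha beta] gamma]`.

[[citadel [cavern elm]] [[monastery stone] chain]]

At the top level: head "chain" (specifically "monastery stone chain"); modifier "citadel cavern elm".
Inside "citadel cavern elm": head "elm" (specifically "cavern elm"), modifier "citadel".
Inside "cavern elm": head "elm", modifier "cavern".
Inside "monastery stone chain": head "chain", modifier "monastery stone".
Inside "monastery stone": head "stone", modifier "monastery".
Assembled: [[citadel [cavern elm]] [[monastery stone] chain]].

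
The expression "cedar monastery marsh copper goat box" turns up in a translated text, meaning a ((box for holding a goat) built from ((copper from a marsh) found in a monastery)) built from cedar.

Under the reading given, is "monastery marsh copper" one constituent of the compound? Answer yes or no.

yes

The paraphrase groups the words so that "monastery marsh copper" is one unit: it corresponds to a single parenthesized sub-phrase.
The full structure is [cedar [[monastery [marsh copper]] [goat box]]], in which [monastery marsh copper] is a constituent.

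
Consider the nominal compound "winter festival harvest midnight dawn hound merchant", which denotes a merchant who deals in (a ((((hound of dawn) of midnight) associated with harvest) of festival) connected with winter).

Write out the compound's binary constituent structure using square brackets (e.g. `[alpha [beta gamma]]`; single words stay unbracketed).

At the top level: head "merchant"; modifier "winter festival harvest midnight dawn hound".
Inside "winter festival harvest midnight dawn hound": head "hound" (specifically "festival harvest midnight dawn hound"), modifier "winter".
Inside "festival harvest midnight dawn hound": head "hound" (specifically "harvest midnight dawn hound"), modifier "festival".
Inside "harvest midnight dawn hound": head "hound" (specifically "midnight dawn hound"), modifier "harvest".
Inside "midnight dawn hound": head "hound" (specifically "dawn hound"), modifier "midnight".
Inside "dawn hound": head "hound", modifier "dawn".
Assembled: [[winter [festival [harvest [midnight [dawn hound]]]]] merchant].

[[winter [festival [harvest [midnight [dawn hound]]]]] merchant]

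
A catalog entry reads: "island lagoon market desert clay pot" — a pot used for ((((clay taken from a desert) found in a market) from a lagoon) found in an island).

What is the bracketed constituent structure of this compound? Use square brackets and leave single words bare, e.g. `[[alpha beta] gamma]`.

Whole compound: head "pot", modifier "island lagoon market desert clay".
Within "island lagoon market desert clay", the head is "clay" (specifically "lagoon market desert clay") and the modifier is "island".
Within "lagoon market desert clay", the head is "clay" (specifically "market desert clay") and the modifier is "lagoon".
Within "market desert clay", the head is "clay" (specifically "desert clay") and the modifier is "market".
Within "desert clay", the head is "clay" and the modifier is "desert".
So the structure is [[island [lagoon [market [desert clay]]]] pot].

[[island [lagoon [market [desert clay]]]] pot]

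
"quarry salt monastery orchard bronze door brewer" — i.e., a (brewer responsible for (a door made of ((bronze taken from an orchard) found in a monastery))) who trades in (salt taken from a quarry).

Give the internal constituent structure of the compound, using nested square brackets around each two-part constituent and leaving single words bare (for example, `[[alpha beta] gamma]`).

The outermost head in the paraphrase is "brewer" (specifically "monastery orchard bronze door brewer"), modified by "quarry salt".
Inside "quarry salt": head "salt", modifier "quarry".
Inside "monastery orchard bronze door brewer": head "brewer", modifier "monastery orchard bronze door".
Inside "monastery orchard bronze door": head "door", modifier "monastery orchard bronze".
Inside "monastery orchard bronze": head "bronze" (specifically "orchard bronze"), modifier "monastery".
Inside "orchard bronze": head "bronze", modifier "orchard".
Putting it together: [[quarry salt] [[[monastery [orchard bronze]] door] brewer]].

[[quarry salt] [[[monastery [orchard bronze]] door] brewer]]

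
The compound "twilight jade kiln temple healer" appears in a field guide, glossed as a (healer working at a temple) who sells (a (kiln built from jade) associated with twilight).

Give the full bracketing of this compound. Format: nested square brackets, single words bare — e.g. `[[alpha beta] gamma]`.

[[twilight [jade kiln]] [temple healer]]

Overall it is a kind of healer (specifically "temple healer"); the modifier is "twilight jade kiln".
Inside "twilight jade kiln": head "kiln" (specifically "jade kiln"), modifier "twilight".
Inside "jade kiln": head "kiln", modifier "jade".
Inside "temple healer": head "healer", modifier "temple".
Putting it together: [[twilight [jade kiln]] [temple healer]].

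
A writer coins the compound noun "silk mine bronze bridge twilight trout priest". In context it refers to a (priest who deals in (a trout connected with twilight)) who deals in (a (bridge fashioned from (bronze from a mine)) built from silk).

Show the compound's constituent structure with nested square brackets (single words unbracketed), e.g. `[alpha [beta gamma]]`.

Overall it is a kind of priest (specifically "twilight trout priest"); the modifier is "silk mine bronze bridge".
"silk mine bronze bridge" → head "bridge" (specifically "mine bronze bridge"), modifier "silk".
"mine bronze bridge" → head "bridge", modifier "mine bronze".
"mine bronze" → head "bronze", modifier "mine".
"twilight trout priest" → head "priest", modifier "twilight trout".
"twilight trout" → head "trout", modifier "twilight".
So the structure is [[silk [[mine bronze] bridge]] [[twilight trout] priest]].

[[silk [[mine bronze] bridge]] [[twilight trout] priest]]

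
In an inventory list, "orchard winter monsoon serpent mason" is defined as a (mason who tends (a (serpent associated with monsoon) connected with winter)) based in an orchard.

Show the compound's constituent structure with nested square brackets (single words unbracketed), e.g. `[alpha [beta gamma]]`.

[orchard [[winter [monsoon serpent]] mason]]

At the top level: head "mason" (specifically "winter monsoon serpent mason"); modifier "orchard".
Inside "winter monsoon serpent mason": head "mason", modifier "winter monsoon serpent".
Inside "winter monsoon serpent": head "serpent" (specifically "monsoon serpent"), modifier "winter".
Inside "monsoon serpent": head "serpent", modifier "monsoon".
Putting it together: [orchard [[winter [monsoon serpent]] mason]].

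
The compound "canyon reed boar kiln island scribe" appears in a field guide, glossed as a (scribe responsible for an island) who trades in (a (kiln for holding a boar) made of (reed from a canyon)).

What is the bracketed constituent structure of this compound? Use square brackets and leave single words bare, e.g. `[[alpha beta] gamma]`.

[[[canyon reed] [boar kiln]] [island scribe]]

Whole compound: head "scribe" (specifically "island scribe"), modifier "canyon reed boar kiln".
Within "canyon reed boar kiln", the head is "kiln" (specifically "boar kiln") and the modifier is "canyon reed".
Within "canyon reed", the head is "reed" and the modifier is "canyon".
Within "boar kiln", the head is "kiln" and the modifier is "boar".
Within "island scribe", the head is "scribe" and the modifier is "island".
Putting it together: [[[canyon reed] [boar kiln]] [island scribe]].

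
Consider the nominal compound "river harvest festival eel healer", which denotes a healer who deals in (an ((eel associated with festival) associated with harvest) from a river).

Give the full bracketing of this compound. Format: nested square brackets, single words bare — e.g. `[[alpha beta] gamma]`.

[[river [harvest [festival eel]]] healer]

The outermost head in the paraphrase is "healer", modified by "river harvest festival eel".
Within "river harvest festival eel", the head is "eel" (specifically "harvest festival eel") and the modifier is "river".
Within "harvest festival eel", the head is "eel" (specifically "festival eel") and the modifier is "harvest".
Within "festival eel", the head is "eel" and the modifier is "festival".
Putting it together: [[river [harvest [festival eel]]] healer].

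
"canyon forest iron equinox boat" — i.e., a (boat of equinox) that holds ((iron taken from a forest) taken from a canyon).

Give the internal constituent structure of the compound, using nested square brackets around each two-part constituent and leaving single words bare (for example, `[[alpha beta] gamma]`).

[[canyon [forest iron]] [equinox boat]]

At the top level: head "boat" (specifically "equinox boat"); modifier "canyon forest iron".
Within "canyon forest iron", the head is "iron" (specifically "forest iron") and the modifier is "canyon".
Within "forest iron", the head is "iron" and the modifier is "forest".
Within "equinox boat", the head is "boat" and the modifier is "equinox".
Assembled: [[canyon [forest iron]] [equinox boat]].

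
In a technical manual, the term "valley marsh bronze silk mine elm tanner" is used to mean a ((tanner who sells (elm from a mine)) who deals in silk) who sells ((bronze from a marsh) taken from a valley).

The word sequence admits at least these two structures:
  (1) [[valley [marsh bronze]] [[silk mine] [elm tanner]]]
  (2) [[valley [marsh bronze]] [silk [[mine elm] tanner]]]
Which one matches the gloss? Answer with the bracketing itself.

The paraphrase's head is the "tanner" part ("silk mine elm tanner"); its modifier is "valley marsh bronze".
That top-level split, carried through the inner groups, gives [[valley [marsh bronze]] [silk [[mine elm] tanner]]].

[[valley [marsh bronze]] [silk [[mine elm] tanner]]]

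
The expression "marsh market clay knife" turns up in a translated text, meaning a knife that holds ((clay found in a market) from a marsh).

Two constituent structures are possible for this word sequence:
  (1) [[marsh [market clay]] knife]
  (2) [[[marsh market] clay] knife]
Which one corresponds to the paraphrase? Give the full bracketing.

[[marsh [market clay]] knife]

The paraphrase's head is the "knife" part ("knife"); its modifier is "marsh market clay".
That top-level split, carried through the inner groups, gives [[marsh [market clay]] knife].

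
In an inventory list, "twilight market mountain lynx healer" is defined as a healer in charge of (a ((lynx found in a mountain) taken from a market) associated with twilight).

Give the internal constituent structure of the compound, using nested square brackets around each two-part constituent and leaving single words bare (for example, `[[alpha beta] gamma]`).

Overall it is a kind of healer; the modifier is "twilight market mountain lynx".
Within "twilight market mountain lynx", the head is "lynx" (specifically "market mountain lynx") and the modifier is "twilight".
Within "market mountain lynx", the head is "lynx" (specifically "mountain lynx") and the modifier is "market".
Within "mountain lynx", the head is "lynx" and the modifier is "mountain".
Assembled: [[twilight [market [mountain lynx]]] healer].

[[twilight [market [mountain lynx]]] healer]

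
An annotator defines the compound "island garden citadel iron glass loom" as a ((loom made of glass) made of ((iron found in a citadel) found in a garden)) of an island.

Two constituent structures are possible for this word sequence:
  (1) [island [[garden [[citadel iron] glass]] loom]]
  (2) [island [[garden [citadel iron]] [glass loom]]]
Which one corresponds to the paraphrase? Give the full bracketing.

[island [[garden [citadel iron]] [glass loom]]]

The paraphrase's head is the "loom" part ("garden citadel iron glass loom"); its modifier is "island".
That top-level split, carried through the inner groups, gives [island [[garden [citadel iron]] [glass loom]]].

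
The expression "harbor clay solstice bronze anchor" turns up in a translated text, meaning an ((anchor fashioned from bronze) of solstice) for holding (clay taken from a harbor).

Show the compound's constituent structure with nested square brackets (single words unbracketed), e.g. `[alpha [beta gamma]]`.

[[harbor clay] [solstice [bronze anchor]]]

At the top level: head "anchor" (specifically "solstice bronze anchor"); modifier "harbor clay".
"harbor clay" → head "clay", modifier "harbor".
"solstice bronze anchor" → head "anchor" (specifically "bronze anchor"), modifier "solstice".
"bronze anchor" → head "anchor", modifier "bronze".
So the structure is [[harbor clay] [solstice [bronze anchor]]].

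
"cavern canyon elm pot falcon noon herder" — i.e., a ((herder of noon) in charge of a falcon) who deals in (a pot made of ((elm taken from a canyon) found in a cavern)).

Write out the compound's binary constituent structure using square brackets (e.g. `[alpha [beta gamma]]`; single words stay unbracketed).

Whole compound: head "herder" (specifically "falcon noon herder"), modifier "cavern canyon elm pot".
Within "cavern canyon elm pot", the head is "pot" and the modifier is "cavern canyon elm".
Within "cavern canyon elm", the head is "elm" (specifically "canyon elm") and the modifier is "cavern".
Within "canyon elm", the head is "elm" and the modifier is "canyon".
Within "falcon noon herder", the head is "herder" (specifically "noon herder") and the modifier is "falcon".
Within "noon herder", the head is "herder" and the modifier is "noon".
Assembled: [[[cavern [canyon elm]] pot] [falcon [noon herder]]].

[[[cavern [canyon elm]] pot] [falcon [noon herder]]]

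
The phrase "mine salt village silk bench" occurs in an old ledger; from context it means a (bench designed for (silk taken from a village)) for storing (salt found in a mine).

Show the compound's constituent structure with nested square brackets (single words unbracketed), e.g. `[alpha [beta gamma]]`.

[[mine salt] [[village silk] bench]]

The outermost head in the paraphrase is "bench" (specifically "village silk bench"), modified by "mine salt".
Within "mine salt", the head is "salt" and the modifier is "mine".
Within "village silk bench", the head is "bench" and the modifier is "village silk".
Within "village silk", the head is "silk" and the modifier is "village".
Assembled: [[mine salt] [[village silk] bench]].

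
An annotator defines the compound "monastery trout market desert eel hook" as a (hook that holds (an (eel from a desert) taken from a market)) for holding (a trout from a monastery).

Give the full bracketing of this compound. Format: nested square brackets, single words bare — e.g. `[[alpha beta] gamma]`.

[[monastery trout] [[market [desert eel]] hook]]

Overall it is a kind of hook (specifically "market desert eel hook"); the modifier is "monastery trout".
Within "monastery trout", the head is "trout" and the modifier is "monastery".
Within "market desert eel hook", the head is "hook" and the modifier is "market desert eel".
Within "market desert eel", the head is "eel" (specifically "desert eel") and the modifier is "market".
Within "desert eel", the head is "eel" and the modifier is "desert".
Assembled: [[monastery trout] [[market [desert eel]] hook]].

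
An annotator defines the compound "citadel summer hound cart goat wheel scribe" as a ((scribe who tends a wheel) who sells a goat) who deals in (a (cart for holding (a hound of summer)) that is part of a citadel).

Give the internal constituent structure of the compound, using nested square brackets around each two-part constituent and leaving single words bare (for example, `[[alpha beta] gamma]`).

Whole compound: head "scribe" (specifically "goat wheel scribe"), modifier "citadel summer hound cart".
"citadel summer hound cart" → head "cart" (specifically "summer hound cart"), modifier "citadel".
"summer hound cart" → head "cart", modifier "summer hound".
"summer hound" → head "hound", modifier "summer".
"goat wheel scribe" → head "scribe" (specifically "wheel scribe"), modifier "goat".
"wheel scribe" → head "scribe", modifier "wheel".
Putting it together: [[citadel [[summer hound] cart]] [goat [wheel scribe]]].

[[citadel [[summer hound] cart]] [goat [wheel scribe]]]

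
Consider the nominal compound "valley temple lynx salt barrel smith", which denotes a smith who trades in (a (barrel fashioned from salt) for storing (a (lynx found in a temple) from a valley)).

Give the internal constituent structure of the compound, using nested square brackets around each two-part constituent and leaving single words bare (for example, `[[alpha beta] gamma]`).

[[[valley [temple lynx]] [salt barrel]] smith]

Whole compound: head "smith", modifier "valley temple lynx salt barrel".
Inside "valley temple lynx salt barrel": head "barrel" (specifically "salt barrel"), modifier "valley temple lynx".
Inside "valley temple lynx": head "lynx" (specifically "temple lynx"), modifier "valley".
Inside "temple lynx": head "lynx", modifier "temple".
Inside "salt barrel": head "barrel", modifier "salt".
So the structure is [[[valley [temple lynx]] [salt barrel]] smith].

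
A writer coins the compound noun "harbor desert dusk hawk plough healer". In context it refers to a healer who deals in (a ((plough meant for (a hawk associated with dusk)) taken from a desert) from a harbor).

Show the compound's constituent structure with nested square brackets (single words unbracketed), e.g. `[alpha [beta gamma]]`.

Overall it is a kind of healer; the modifier is "harbor desert dusk hawk plough".
Inside "harbor desert dusk hawk plough": head "plough" (specifically "desert dusk hawk plough"), modifier "harbor".
Inside "desert dusk hawk plough": head "plough" (specifically "dusk hawk plough"), modifier "desert".
Inside "dusk hawk plough": head "plough", modifier "dusk hawk".
Inside "dusk hawk": head "hawk", modifier "dusk".
Assembled: [[harbor [desert [[dusk hawk] plough]]] healer].

[[harbor [desert [[dusk hawk] plough]]] healer]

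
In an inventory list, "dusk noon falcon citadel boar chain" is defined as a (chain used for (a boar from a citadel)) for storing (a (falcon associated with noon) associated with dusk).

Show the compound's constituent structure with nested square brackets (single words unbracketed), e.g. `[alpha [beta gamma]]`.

The outermost head in the paraphrase is "chain" (specifically "citadel boar chain"), modified by "dusk noon falcon".
Within "dusk noon falcon", the head is "falcon" (specifically "noon falcon") and the modifier is "dusk".
Within "noon falcon", the head is "falcon" and the modifier is "noon".
Within "citadel boar chain", the head is "chain" and the modifier is "citadel boar".
Within "citadel boar", the head is "boar" and the modifier is "citadel".
Assembled: [[dusk [noon falcon]] [[citadel boar] chain]].

[[dusk [noon falcon]] [[citadel boar] chain]]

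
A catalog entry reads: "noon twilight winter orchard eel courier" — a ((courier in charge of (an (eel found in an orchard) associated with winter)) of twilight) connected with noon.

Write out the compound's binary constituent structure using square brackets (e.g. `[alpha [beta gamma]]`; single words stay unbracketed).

Overall it is a kind of courier (specifically "twilight winter orchard eel courier"); the modifier is "noon".
Within "twilight winter orchard eel courier", the head is "courier" (specifically "winter orchard eel courier") and the modifier is "twilight".
Within "winter orchard eel courier", the head is "courier" and the modifier is "winter orchard eel".
Within "winter orchard eel", the head is "eel" (specifically "orchard eel") and the modifier is "winter".
Within "orchard eel", the head is "eel" and the modifier is "orchard".
Putting it together: [noon [twilight [[winter [orchard eel]] courier]]].

[noon [twilight [[winter [orchard eel]] courier]]]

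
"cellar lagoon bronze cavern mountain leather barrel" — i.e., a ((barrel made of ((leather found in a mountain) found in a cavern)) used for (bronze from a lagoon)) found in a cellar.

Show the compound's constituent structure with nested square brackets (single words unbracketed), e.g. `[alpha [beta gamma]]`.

Overall it is a kind of barrel (specifically "lagoon bronze cavern mountain leather barrel"); the modifier is "cellar".
Within "lagoon bronze cavern mountain leather barrel", the head is "barrel" (specifically "cavern mountain leather barrel") and the modifier is "lagoon bronze".
Within "lagoon bronze", the head is "bronze" and the modifier is "lagoon".
Within "cavern mountain leather barrel", the head is "barrel" and the modifier is "cavern mountain leather".
Within "cavern mountain leather", the head is "leather" (specifically "mountain leather") and the modifier is "cavern".
Within "mountain leather", the head is "leather" and the modifier is "mountain".
Putting it together: [cellar [[lagoon bronze] [[cavern [mountain leather]] barrel]]].

[cellar [[lagoon bronze] [[cavern [mountain leather]] barrel]]]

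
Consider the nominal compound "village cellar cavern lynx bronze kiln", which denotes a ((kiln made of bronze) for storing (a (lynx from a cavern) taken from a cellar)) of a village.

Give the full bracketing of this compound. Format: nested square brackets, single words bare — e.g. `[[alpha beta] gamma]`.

[village [[cellar [cavern lynx]] [bronze kiln]]]

Overall it is a kind of kiln (specifically "cellar cavern lynx bronze kiln"); the modifier is "village".
Inside "cellar cavern lynx bronze kiln": head "kiln" (specifically "bronze kiln"), modifier "cellar cavern lynx".
Inside "cellar cavern lynx": head "lynx" (specifically "cavern lynx"), modifier "cellar".
Inside "cavern lynx": head "lynx", modifier "cavern".
Inside "bronze kiln": head "kiln", modifier "bronze".
Putting it together: [village [[cellar [cavern lynx]] [bronze kiln]]].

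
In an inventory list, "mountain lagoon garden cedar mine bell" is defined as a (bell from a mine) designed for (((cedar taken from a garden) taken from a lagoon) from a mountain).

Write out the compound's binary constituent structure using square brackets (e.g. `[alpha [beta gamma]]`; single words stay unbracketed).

At the top level: head "bell" (specifically "mine bell"); modifier "mountain lagoon garden cedar".
"mountain lagoon garden cedar" → head "cedar" (specifically "lagoon garden cedar"), modifier "mountain".
"lagoon garden cedar" → head "cedar" (specifically "garden cedar"), modifier "lagoon".
"garden cedar" → head "cedar", modifier "garden".
"mine bell" → head "bell", modifier "mine".
So the structure is [[mountain [lagoon [garden cedar]]] [mine bell]].

[[mountain [lagoon [garden cedar]]] [mine bell]]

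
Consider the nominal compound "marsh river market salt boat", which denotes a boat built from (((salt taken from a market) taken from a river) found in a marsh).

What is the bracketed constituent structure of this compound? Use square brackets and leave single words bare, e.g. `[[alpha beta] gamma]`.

[[marsh [river [market salt]]] boat]

Overall it is a kind of boat; the modifier is "marsh river market salt".
Within "marsh river market salt", the head is "salt" (specifically "river market salt") and the modifier is "marsh".
Within "river market salt", the head is "salt" (specifically "market salt") and the modifier is "river".
Within "market salt", the head is "salt" and the modifier is "market".
So the structure is [[marsh [river [market salt]]] boat].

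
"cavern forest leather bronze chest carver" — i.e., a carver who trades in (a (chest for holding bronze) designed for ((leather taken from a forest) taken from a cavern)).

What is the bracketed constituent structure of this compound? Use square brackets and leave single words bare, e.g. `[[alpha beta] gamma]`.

[[[cavern [forest leather]] [bronze chest]] carver]

The outermost head in the paraphrase is "carver", modified by "cavern forest leather bronze chest".
Inside "cavern forest leather bronze chest": head "chest" (specifically "bronze chest"), modifier "cavern forest leather".
Inside "cavern forest leather": head "leather" (specifically "forest leather"), modifier "cavern".
Inside "forest leather": head "leather", modifier "forest".
Inside "bronze chest": head "chest", modifier "bronze".
Putting it together: [[[cavern [forest leather]] [bronze chest]] carver].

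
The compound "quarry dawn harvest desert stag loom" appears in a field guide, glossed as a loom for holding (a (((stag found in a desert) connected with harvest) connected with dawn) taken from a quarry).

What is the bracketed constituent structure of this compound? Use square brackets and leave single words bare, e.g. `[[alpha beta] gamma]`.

[[quarry [dawn [harvest [desert stag]]]] loom]

The outermost head in the paraphrase is "loom", modified by "quarry dawn harvest desert stag".
"quarry dawn harvest desert stag" → head "stag" (specifically "dawn harvest desert stag"), modifier "quarry".
"dawn harvest desert stag" → head "stag" (specifically "harvest desert stag"), modifier "dawn".
"harvest desert stag" → head "stag" (specifically "desert stag"), modifier "harvest".
"desert stag" → head "stag", modifier "desert".
Putting it together: [[quarry [dawn [harvest [desert stag]]]] loom].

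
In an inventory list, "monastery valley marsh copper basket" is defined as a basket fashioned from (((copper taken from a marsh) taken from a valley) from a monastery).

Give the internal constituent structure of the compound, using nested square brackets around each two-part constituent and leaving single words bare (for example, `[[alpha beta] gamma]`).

The outermost head in the paraphrase is "basket", modified by "monastery valley marsh copper".
"monastery valley marsh copper" → head "copper" (specifically "valley marsh copper"), modifier "monastery".
"valley marsh copper" → head "copper" (specifically "marsh copper"), modifier "valley".
"marsh copper" → head "copper", modifier "marsh".
So the structure is [[monastery [valley [marsh copper]]] basket].

[[monastery [valley [marsh copper]]] basket]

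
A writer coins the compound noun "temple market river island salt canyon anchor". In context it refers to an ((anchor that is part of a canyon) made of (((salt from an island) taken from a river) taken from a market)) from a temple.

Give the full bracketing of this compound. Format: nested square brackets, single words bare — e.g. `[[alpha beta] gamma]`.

Overall it is a kind of anchor (specifically "market river island salt canyon anchor"); the modifier is "temple".
"market river island salt canyon anchor" → head "anchor" (specifically "canyon anchor"), modifier "market river island salt".
"market river island salt" → head "salt" (specifically "river island salt"), modifier "market".
"river island salt" → head "salt" (specifically "island salt"), modifier "river".
"island salt" → head "salt", modifier "island".
"canyon anchor" → head "anchor", modifier "canyon".
Assembled: [temple [[market [river [island salt]]] [canyon anchor]]].

[temple [[market [river [island salt]]] [canyon anchor]]]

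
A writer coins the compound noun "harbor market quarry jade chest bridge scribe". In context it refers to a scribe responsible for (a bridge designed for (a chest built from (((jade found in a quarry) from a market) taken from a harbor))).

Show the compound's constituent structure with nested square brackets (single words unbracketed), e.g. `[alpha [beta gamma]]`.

[[[[harbor [market [quarry jade]]] chest] bridge] scribe]

The outermost head in the paraphrase is "scribe", modified by "harbor market quarry jade chest bridge".
Inside "harbor market quarry jade chest bridge": head "bridge", modifier "harbor market quarry jade chest".
Inside "harbor market quarry jade chest": head "chest", modifier "harbor market quarry jade".
Inside "harbor market quarry jade": head "jade" (specifically "market quarry jade"), modifier "harbor".
Inside "market quarry jade": head "jade" (specifically "quarry jade"), modifier "market".
Inside "quarry jade": head "jade", modifier "quarry".
Assembled: [[[[harbor [market [quarry jade]]] chest] bridge] scribe].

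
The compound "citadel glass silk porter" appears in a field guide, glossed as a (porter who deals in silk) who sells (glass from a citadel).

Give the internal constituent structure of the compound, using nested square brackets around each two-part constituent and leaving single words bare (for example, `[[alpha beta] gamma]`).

Whole compound: head "porter" (specifically "silk porter"), modifier "citadel glass".
Inside "citadel glass": head "glass", modifier "citadel".
Inside "silk porter": head "porter", modifier "silk".
So the structure is [[citadel glass] [silk porter]].

[[citadel glass] [silk porter]]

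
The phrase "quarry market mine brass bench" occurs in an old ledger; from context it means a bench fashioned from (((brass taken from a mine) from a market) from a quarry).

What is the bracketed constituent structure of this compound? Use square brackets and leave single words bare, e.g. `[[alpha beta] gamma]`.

Whole compound: head "bench", modifier "quarry market mine brass".
Within "quarry market mine brass", the head is "brass" (specifically "market mine brass") and the modifier is "quarry".
Within "market mine brass", the head is "brass" (specifically "mine brass") and the modifier is "market".
Within "mine brass", the head is "brass" and the modifier is "mine".
Assembled: [[quarry [market [mine brass]]] bench].

[[quarry [market [mine brass]]] bench]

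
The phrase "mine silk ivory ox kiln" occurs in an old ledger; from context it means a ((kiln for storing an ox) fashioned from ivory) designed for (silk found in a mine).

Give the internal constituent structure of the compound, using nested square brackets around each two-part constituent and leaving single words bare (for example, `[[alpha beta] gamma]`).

The outermost head in the paraphrase is "kiln" (specifically "ivory ox kiln"), modified by "mine silk".
Within "mine silk", the head is "silk" and the modifier is "mine".
Within "ivory ox kiln", the head is "kiln" (specifically "ox kiln") and the modifier is "ivory".
Within "ox kiln", the head is "kiln" and the modifier is "ox".
Assembled: [[mine silk] [ivory [ox kiln]]].

[[mine silk] [ivory [ox kiln]]]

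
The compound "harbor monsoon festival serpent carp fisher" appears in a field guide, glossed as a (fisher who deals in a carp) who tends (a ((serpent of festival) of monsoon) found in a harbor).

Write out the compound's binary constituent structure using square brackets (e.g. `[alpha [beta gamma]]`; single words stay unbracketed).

Whole compound: head "fisher" (specifically "carp fisher"), modifier "harbor monsoon festival serpent".
"harbor monsoon festival serpent" → head "serpent" (specifically "monsoon festival serpent"), modifier "harbor".
"monsoon festival serpent" → head "serpent" (specifically "festival serpent"), modifier "monsoon".
"festival serpent" → head "serpent", modifier "festival".
"carp fisher" → head "fisher", modifier "carp".
So the structure is [[harbor [monsoon [festival serpent]]] [carp fisher]].

[[harbor [monsoon [festival serpent]]] [carp fisher]]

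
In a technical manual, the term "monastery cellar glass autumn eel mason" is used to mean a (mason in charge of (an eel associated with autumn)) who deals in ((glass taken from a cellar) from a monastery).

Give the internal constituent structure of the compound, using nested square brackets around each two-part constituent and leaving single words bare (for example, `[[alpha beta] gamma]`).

[[monastery [cellar glass]] [[autumn eel] mason]]

The outermost head in the paraphrase is "mason" (specifically "autumn eel mason"), modified by "monastery cellar glass".
Within "monastery cellar glass", the head is "glass" (specifically "cellar glass") and the modifier is "monastery".
Within "cellar glass", the head is "glass" and the modifier is "cellar".
Within "autumn eel mason", the head is "mason" and the modifier is "autumn eel".
Within "autumn eel", the head is "eel" and the modifier is "autumn".
So the structure is [[monastery [cellar glass]] [[autumn eel] mason]].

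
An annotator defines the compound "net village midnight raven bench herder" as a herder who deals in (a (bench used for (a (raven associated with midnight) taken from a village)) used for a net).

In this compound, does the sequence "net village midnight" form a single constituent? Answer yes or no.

The top-level split is [net village midnight raven bench] [herder]; the full structure is [[net [[village [midnight raven]] bench]] herder].
"net village midnight" straddles a constituent boundary, so it is not a single unit.

no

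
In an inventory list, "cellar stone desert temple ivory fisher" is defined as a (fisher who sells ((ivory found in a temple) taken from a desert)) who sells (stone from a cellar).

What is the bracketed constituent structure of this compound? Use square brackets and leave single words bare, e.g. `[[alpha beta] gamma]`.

[[cellar stone] [[desert [temple ivory]] fisher]]

The outermost head in the paraphrase is "fisher" (specifically "desert temple ivory fisher"), modified by "cellar stone".
Within "cellar stone", the head is "stone" and the modifier is "cellar".
Within "desert temple ivory fisher", the head is "fisher" and the modifier is "desert temple ivory".
Within "desert temple ivory", the head is "ivory" (specifically "temple ivory") and the modifier is "desert".
Within "temple ivory", the head is "ivory" and the modifier is "temple".
Putting it together: [[cellar stone] [[desert [temple ivory]] fisher]].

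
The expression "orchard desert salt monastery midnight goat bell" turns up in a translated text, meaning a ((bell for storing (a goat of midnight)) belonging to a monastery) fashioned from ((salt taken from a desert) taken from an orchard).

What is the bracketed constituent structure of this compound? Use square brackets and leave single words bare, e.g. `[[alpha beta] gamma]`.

[[orchard [desert salt]] [monastery [[midnight goat] bell]]]

Overall it is a kind of bell (specifically "monastery midnight goat bell"); the modifier is "orchard desert salt".
Within "orchard desert salt", the head is "salt" (specifically "desert salt") and the modifier is "orchard".
Within "desert salt", the head is "salt" and the modifier is "desert".
Within "monastery midnight goat bell", the head is "bell" (specifically "midnight goat bell") and the modifier is "monastery".
Within "midnight goat bell", the head is "bell" and the modifier is "midnight goat".
Within "midnight goat", the head is "goat" and the modifier is "midnight".
Putting it together: [[orchard [desert salt]] [monastery [[midnight goat] bell]]].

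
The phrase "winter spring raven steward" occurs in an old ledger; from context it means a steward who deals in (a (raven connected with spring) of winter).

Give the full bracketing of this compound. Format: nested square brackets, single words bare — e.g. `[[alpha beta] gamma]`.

Whole compound: head "steward", modifier "winter spring raven".
Inside "winter spring raven": head "raven" (specifically "spring raven"), modifier "winter".
Inside "spring raven": head "raven", modifier "spring".
So the structure is [[winter [spring raven]] steward].

[[winter [spring raven]] steward]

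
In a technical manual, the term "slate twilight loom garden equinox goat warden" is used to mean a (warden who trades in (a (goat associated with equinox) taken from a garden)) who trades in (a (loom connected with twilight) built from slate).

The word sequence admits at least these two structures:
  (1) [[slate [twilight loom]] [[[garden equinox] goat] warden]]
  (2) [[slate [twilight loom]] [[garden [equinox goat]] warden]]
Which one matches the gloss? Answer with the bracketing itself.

[[slate [twilight loom]] [[garden [equinox goat]] warden]]

The paraphrase's head is the "warden" part ("garden equinox goat warden"); its modifier is "slate twilight loom".
That top-level split, carried through the inner groups, gives [[slate [twilight loom]] [[garden [equinox goat]] warden]].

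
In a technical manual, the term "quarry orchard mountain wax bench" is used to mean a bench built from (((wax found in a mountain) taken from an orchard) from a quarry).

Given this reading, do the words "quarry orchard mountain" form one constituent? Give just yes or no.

The top-level split is [quarry orchard mountain wax] [bench]; the full structure is [[quarry [orchard [mountain wax]]] bench].
"quarry orchard mountain" straddles a constituent boundary, so it is not a single unit.

no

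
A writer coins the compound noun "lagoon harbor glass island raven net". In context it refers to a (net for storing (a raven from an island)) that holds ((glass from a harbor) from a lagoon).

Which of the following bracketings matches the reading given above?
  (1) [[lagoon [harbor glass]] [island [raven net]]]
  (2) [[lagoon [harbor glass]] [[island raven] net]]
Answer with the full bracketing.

The paraphrase's head is the "net" part ("island raven net"); its modifier is "lagoon harbor glass".
That top-level split, carried through the inner groups, gives [[lagoon [harbor glass]] [[island raven] net]].

[[lagoon [harbor glass]] [[island raven] net]]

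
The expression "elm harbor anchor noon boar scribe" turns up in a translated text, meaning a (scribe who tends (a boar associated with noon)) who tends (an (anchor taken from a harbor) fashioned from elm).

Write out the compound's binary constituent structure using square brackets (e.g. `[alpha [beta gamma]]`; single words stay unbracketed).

Whole compound: head "scribe" (specifically "noon boar scribe"), modifier "elm harbor anchor".
Within "elm harbor anchor", the head is "anchor" (specifically "harbor anchor") and the modifier is "elm".
Within "harbor anchor", the head is "anchor" and the modifier is "harbor".
Within "noon boar scribe", the head is "scribe" and the modifier is "noon boar".
Within "noon boar", the head is "boar" and the modifier is "noon".
Putting it together: [[elm [harbor anchor]] [[noon boar] scribe]].

[[elm [harbor anchor]] [[noon boar] scribe]]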